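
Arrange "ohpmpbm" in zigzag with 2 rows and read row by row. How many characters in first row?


Zigzag "ohpmpbm" into 2 rows:
Placing characters:
  'o' => row 0
  'h' => row 1
  'p' => row 0
  'm' => row 1
  'p' => row 0
  'b' => row 1
  'm' => row 0
Rows:
  Row 0: "oppm"
  Row 1: "hmb"
First row length: 4

4


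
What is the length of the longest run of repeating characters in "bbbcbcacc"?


Input: "bbbcbcacc"
Scanning for longest run:
  Position 1 ('b'): continues run of 'b', length=2
  Position 2 ('b'): continues run of 'b', length=3
  Position 3 ('c'): new char, reset run to 1
  Position 4 ('b'): new char, reset run to 1
  Position 5 ('c'): new char, reset run to 1
  Position 6 ('a'): new char, reset run to 1
  Position 7 ('c'): new char, reset run to 1
  Position 8 ('c'): continues run of 'c', length=2
Longest run: 'b' with length 3

3


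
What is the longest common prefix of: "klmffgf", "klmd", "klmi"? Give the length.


Words: klmffgf, klmd, klmi
  Position 0: all 'k' => match
  Position 1: all 'l' => match
  Position 2: all 'm' => match
  Position 3: ('f', 'd', 'i') => mismatch, stop
LCP = "klm" (length 3)

3


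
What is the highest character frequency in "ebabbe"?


Input: ebabbe
Character counts:
  'a': 1
  'b': 3
  'e': 2
Maximum frequency: 3

3


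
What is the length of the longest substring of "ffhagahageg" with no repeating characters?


Input: "ffhagahageg"
Sliding window (track last position of each char):
  Position 0 ('f'): window [0,0] length 1 -- new best
  Position 1 ('f'): repeat (last at 0), move window start to 1
  Position 1 ('f'): window [1,1] length 1
  Position 2 ('h'): window [1,2] length 2 -- new best
  Position 3 ('a'): window [1,3] length 3 -- new best
  Position 4 ('g'): window [1,4] length 4 -- new best
  Position 5 ('a'): repeat (last at 3), move window start to 4
  Position 5 ('a'): window [4,5] length 2
  Position 6 ('h'): window [4,6] length 3
  Position 7 ('a'): repeat (last at 5), move window start to 6
  Position 7 ('a'): window [6,7] length 2
  Position 8 ('g'): window [6,8] length 3
  Position 9 ('e'): window [6,9] length 4
  Position 10 ('g'): repeat (last at 8), move window start to 9
  Position 10 ('g'): window [9,10] length 2
Longest substring with no repeats: "fhag" with length 4

4


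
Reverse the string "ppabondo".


Input: ppabondo
Reading characters right to left:
  Position 7: 'o'
  Position 6: 'd'
  Position 5: 'n'
  Position 4: 'o'
  Position 3: 'b'
  Position 2: 'a'
  Position 1: 'p'
  Position 0: 'p'
Reversed: odnobapp

odnobapp


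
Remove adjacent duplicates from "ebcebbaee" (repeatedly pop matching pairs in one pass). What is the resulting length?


Input: ebcebbaee
Stack-based adjacent duplicate removal:
  Read 'e': push. Stack: e
  Read 'b': push. Stack: eb
  Read 'c': push. Stack: ebc
  Read 'e': push. Stack: ebce
  Read 'b': push. Stack: ebceb
  Read 'b': matches stack top 'b' => pop. Stack: ebce
  Read 'a': push. Stack: ebcea
  Read 'e': push. Stack: ebceae
  Read 'e': matches stack top 'e' => pop. Stack: ebcea
Final stack: "ebcea" (length 5)

5


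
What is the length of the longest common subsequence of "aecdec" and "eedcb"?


LCS of "aecdec" and "eedcb"
DP table:
           e    e    d    c    b
      0    0    0    0    0    0
  a   0    0    0    0    0    0
  e   0    1    1    1    1    1
  c   0    1    1    1    2    2
  d   0    1    1    2    2    2
  e   0    1    2    2    2    2
  c   0    1    2    2    3    3
LCS length = dp[6][5] = 3

3


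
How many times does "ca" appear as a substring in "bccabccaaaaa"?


Searching for "ca" in "bccabccaaaaa"
Scanning each position:
  Position 0: "bc" => no
  Position 1: "cc" => no
  Position 2: "ca" => MATCH
  Position 3: "ab" => no
  Position 4: "bc" => no
  Position 5: "cc" => no
  Position 6: "ca" => MATCH
  Position 7: "aa" => no
  Position 8: "aa" => no
  Position 9: "aa" => no
  Position 10: "aa" => no
Total occurrences: 2

2


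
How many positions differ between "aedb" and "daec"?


Comparing "aedb" and "daec" position by position:
  Position 0: 'a' vs 'd' => DIFFER
  Position 1: 'e' vs 'a' => DIFFER
  Position 2: 'd' vs 'e' => DIFFER
  Position 3: 'b' vs 'c' => DIFFER
Positions that differ: 4

4


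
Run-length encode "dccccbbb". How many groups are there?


Input: dccccbbb
Scanning for consecutive runs:
  Group 1: 'd' x 1 (positions 0-0)
  Group 2: 'c' x 4 (positions 1-4)
  Group 3: 'b' x 3 (positions 5-7)
Total groups: 3

3


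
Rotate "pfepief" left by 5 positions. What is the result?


Input: "pfepief", rotate left by 5
First 5 characters: "pfepi"
Remaining characters: "ef"
Concatenate remaining + first: "ef" + "pfepi" = "efpfepi"

efpfepi


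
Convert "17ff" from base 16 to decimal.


Input: "17ff" in base 16
Positional expansion:
  Digit '1' (value 1) x 16^3 = 4096
  Digit '7' (value 7) x 16^2 = 1792
  Digit 'f' (value 15) x 16^1 = 240
  Digit 'f' (value 15) x 16^0 = 15
Sum = 6143

6143


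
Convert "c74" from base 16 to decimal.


Input: "c74" in base 16
Positional expansion:
  Digit 'c' (value 12) x 16^2 = 3072
  Digit '7' (value 7) x 16^1 = 112
  Digit '4' (value 4) x 16^0 = 4
Sum = 3188

3188


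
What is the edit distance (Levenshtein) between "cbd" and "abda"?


Computing edit distance: "cbd" -> "abda"
DP table:
           a    b    d    a
      0    1    2    3    4
  c   1    1    2    3    4
  b   2    2    1    2    3
  d   3    3    2    1    2
Edit distance = dp[3][4] = 2

2


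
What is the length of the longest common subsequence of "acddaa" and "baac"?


LCS of "acddaa" and "baac"
DP table:
           b    a    a    c
      0    0    0    0    0
  a   0    0    1    1    1
  c   0    0    1    1    2
  d   0    0    1    1    2
  d   0    0    1    1    2
  a   0    0    1    2    2
  a   0    0    1    2    2
LCS length = dp[6][4] = 2

2


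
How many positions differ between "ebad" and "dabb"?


Comparing "ebad" and "dabb" position by position:
  Position 0: 'e' vs 'd' => DIFFER
  Position 1: 'b' vs 'a' => DIFFER
  Position 2: 'a' vs 'b' => DIFFER
  Position 3: 'd' vs 'b' => DIFFER
Positions that differ: 4

4


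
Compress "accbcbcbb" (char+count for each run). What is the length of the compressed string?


Input: accbcbcbb
Runs:
  'a' x 1 => "a1"
  'c' x 2 => "c2"
  'b' x 1 => "b1"
  'c' x 1 => "c1"
  'b' x 1 => "b1"
  'c' x 1 => "c1"
  'b' x 2 => "b2"
Compressed: "a1c2b1c1b1c1b2"
Compressed length: 14

14


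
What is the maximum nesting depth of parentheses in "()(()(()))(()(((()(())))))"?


Input: "()(()(()))(()(((()(())))))"
Tracking depth:
  Position 0 '(': depth becomes 1
  Position 1 ')': depth becomes 0
  Position 2 '(': depth becomes 1
  Position 3 '(': depth becomes 2
  Position 4 ')': depth becomes 1
  Position 5 '(': depth becomes 2
  Position 6 '(': depth becomes 3
  Position 7 ')': depth becomes 2
  Position 8 ')': depth becomes 1
  Position 9 ')': depth becomes 0
  Position 10 '(': depth becomes 1
  Position 11 '(': depth becomes 2
  Position 12 ')': depth becomes 1
  Position 13 '(': depth becomes 2
  Position 14 '(': depth becomes 3
  Position 15 '(': depth becomes 4
  Position 16 '(': depth becomes 5
  Position 17 ')': depth becomes 4
  Position 18 '(': depth becomes 5
  Position 19 '(': depth becomes 6
  Position 20 ')': depth becomes 5
  Position 21 ')': depth becomes 4
  Position 22 ')': depth becomes 3
  Position 23 ')': depth becomes 2
  Position 24 ')': depth becomes 1
  Position 25 ')': depth becomes 0
Maximum depth reached: 6

6


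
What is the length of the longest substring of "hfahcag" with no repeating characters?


Input: "hfahcag"
Sliding window (track last position of each char):
  Position 0 ('h'): window [0,0] length 1 -- new best
  Position 1 ('f'): window [0,1] length 2 -- new best
  Position 2 ('a'): window [0,2] length 3 -- new best
  Position 3 ('h'): repeat (last at 0), move window start to 1
  Position 3 ('h'): window [1,3] length 3
  Position 4 ('c'): window [1,4] length 4 -- new best
  Position 5 ('a'): repeat (last at 2), move window start to 3
  Position 5 ('a'): window [3,5] length 3
  Position 6 ('g'): window [3,6] length 4
Longest substring with no repeats: "fahc" with length 4

4


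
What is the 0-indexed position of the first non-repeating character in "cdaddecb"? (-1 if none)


Input: cdaddecb
Character frequencies:
  'a': 1
  'b': 1
  'c': 2
  'd': 3
  'e': 1
Scanning left to right for freq == 1:
  Position 0 ('c'): freq=2, skip
  Position 1 ('d'): freq=3, skip
  Position 2 ('a'): unique! => answer = 2

2


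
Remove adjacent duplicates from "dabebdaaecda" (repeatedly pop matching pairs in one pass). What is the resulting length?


Input: dabebdaaecda
Stack-based adjacent duplicate removal:
  Read 'd': push. Stack: d
  Read 'a': push. Stack: da
  Read 'b': push. Stack: dab
  Read 'e': push. Stack: dabe
  Read 'b': push. Stack: dabeb
  Read 'd': push. Stack: dabebd
  Read 'a': push. Stack: dabebda
  Read 'a': matches stack top 'a' => pop. Stack: dabebd
  Read 'e': push. Stack: dabebde
  Read 'c': push. Stack: dabebdec
  Read 'd': push. Stack: dabebdecd
  Read 'a': push. Stack: dabebdecda
Final stack: "dabebdecda" (length 10)

10


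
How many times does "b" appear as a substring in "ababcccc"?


Searching for "b" in "ababcccc"
Scanning each position:
  Position 0: "a" => no
  Position 1: "b" => MATCH
  Position 2: "a" => no
  Position 3: "b" => MATCH
  Position 4: "c" => no
  Position 5: "c" => no
  Position 6: "c" => no
  Position 7: "c" => no
Total occurrences: 2

2


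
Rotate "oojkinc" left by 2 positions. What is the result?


Input: "oojkinc", rotate left by 2
First 2 characters: "oo"
Remaining characters: "jkinc"
Concatenate remaining + first: "jkinc" + "oo" = "jkincoo"

jkincoo


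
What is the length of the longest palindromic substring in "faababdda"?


Input: "faababdda"
Checking substrings for palindromes:
  [2:5] "aba" (len 3) => palindrome
  [3:6] "bab" (len 3) => palindrome
  [1:3] "aa" (len 2) => palindrome
  [6:8] "dd" (len 2) => palindrome
Longest palindromic substring: "aba" with length 3

3


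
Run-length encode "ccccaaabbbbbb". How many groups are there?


Input: ccccaaabbbbbb
Scanning for consecutive runs:
  Group 1: 'c' x 4 (positions 0-3)
  Group 2: 'a' x 3 (positions 4-6)
  Group 3: 'b' x 6 (positions 7-12)
Total groups: 3

3


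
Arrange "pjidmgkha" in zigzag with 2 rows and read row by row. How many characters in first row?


Zigzag "pjidmgkha" into 2 rows:
Placing characters:
  'p' => row 0
  'j' => row 1
  'i' => row 0
  'd' => row 1
  'm' => row 0
  'g' => row 1
  'k' => row 0
  'h' => row 1
  'a' => row 0
Rows:
  Row 0: "pimka"
  Row 1: "jdgh"
First row length: 5

5


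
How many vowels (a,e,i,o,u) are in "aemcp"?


Input: aemcp
Checking each character:
  'a' at position 0: vowel (running total: 1)
  'e' at position 1: vowel (running total: 2)
  'm' at position 2: consonant
  'c' at position 3: consonant
  'p' at position 4: consonant
Total vowels: 2

2


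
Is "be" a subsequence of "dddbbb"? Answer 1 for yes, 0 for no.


Check if "be" is a subsequence of "dddbbb"
Greedy scan:
  Position 0 ('d'): no match needed
  Position 1 ('d'): no match needed
  Position 2 ('d'): no match needed
  Position 3 ('b'): matches sub[0] = 'b'
  Position 4 ('b'): no match needed
  Position 5 ('b'): no match needed
Only matched 1/2 characters => not a subsequence

0


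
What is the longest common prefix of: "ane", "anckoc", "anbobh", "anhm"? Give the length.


Words: ane, anckoc, anbobh, anhm
  Position 0: all 'a' => match
  Position 1: all 'n' => match
  Position 2: ('e', 'c', 'b', 'h') => mismatch, stop
LCP = "an" (length 2)

2


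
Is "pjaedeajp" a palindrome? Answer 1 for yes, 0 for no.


Input: pjaedeajp
Reversed: pjaedeajp
  Compare pos 0 ('p') with pos 8 ('p'): match
  Compare pos 1 ('j') with pos 7 ('j'): match
  Compare pos 2 ('a') with pos 6 ('a'): match
  Compare pos 3 ('e') with pos 5 ('e'): match
Result: palindrome

1


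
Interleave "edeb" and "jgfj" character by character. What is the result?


Interleaving "edeb" and "jgfj":
  Position 0: 'e' from first, 'j' from second => "ej"
  Position 1: 'd' from first, 'g' from second => "dg"
  Position 2: 'e' from first, 'f' from second => "ef"
  Position 3: 'b' from first, 'j' from second => "bj"
Result: ejdgefbj

ejdgefbj


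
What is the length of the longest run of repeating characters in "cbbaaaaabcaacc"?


Input: "cbbaaaaabcaacc"
Scanning for longest run:
  Position 1 ('b'): new char, reset run to 1
  Position 2 ('b'): continues run of 'b', length=2
  Position 3 ('a'): new char, reset run to 1
  Position 4 ('a'): continues run of 'a', length=2
  Position 5 ('a'): continues run of 'a', length=3
  Position 6 ('a'): continues run of 'a', length=4
  Position 7 ('a'): continues run of 'a', length=5
  Position 8 ('b'): new char, reset run to 1
  Position 9 ('c'): new char, reset run to 1
  Position 10 ('a'): new char, reset run to 1
  Position 11 ('a'): continues run of 'a', length=2
  Position 12 ('c'): new char, reset run to 1
  Position 13 ('c'): continues run of 'c', length=2
Longest run: 'a' with length 5

5


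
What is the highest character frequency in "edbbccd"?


Input: edbbccd
Character counts:
  'b': 2
  'c': 2
  'd': 2
  'e': 1
Maximum frequency: 2

2


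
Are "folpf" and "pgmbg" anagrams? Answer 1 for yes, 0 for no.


Strings: "folpf", "pgmbg"
Sorted first:  fflop
Sorted second: bggmp
Differ at position 0: 'f' vs 'b' => not anagrams

0


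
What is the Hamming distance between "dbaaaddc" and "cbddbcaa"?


Comparing "dbaaaddc" and "cbddbcaa" position by position:
  Position 0: 'd' vs 'c' => differ
  Position 1: 'b' vs 'b' => same
  Position 2: 'a' vs 'd' => differ
  Position 3: 'a' vs 'd' => differ
  Position 4: 'a' vs 'b' => differ
  Position 5: 'd' vs 'c' => differ
  Position 6: 'd' vs 'a' => differ
  Position 7: 'c' vs 'a' => differ
Total differences (Hamming distance): 7

7


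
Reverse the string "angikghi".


Input: angikghi
Reading characters right to left:
  Position 7: 'i'
  Position 6: 'h'
  Position 5: 'g'
  Position 4: 'k'
  Position 3: 'i'
  Position 2: 'g'
  Position 1: 'n'
  Position 0: 'a'
Reversed: ihgkigna

ihgkigna


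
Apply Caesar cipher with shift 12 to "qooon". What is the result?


Caesar cipher: shift "qooon" by 12
  'q' (pos 16) + 12 = pos 2 = 'c'
  'o' (pos 14) + 12 = pos 0 = 'a'
  'o' (pos 14) + 12 = pos 0 = 'a'
  'o' (pos 14) + 12 = pos 0 = 'a'
  'n' (pos 13) + 12 = pos 25 = 'z'
Result: caaaz

caaaz


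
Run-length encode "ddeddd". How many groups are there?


Input: ddeddd
Scanning for consecutive runs:
  Group 1: 'd' x 2 (positions 0-1)
  Group 2: 'e' x 1 (positions 2-2)
  Group 3: 'd' x 3 (positions 3-5)
Total groups: 3

3


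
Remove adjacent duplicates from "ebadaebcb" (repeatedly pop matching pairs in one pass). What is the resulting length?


Input: ebadaebcb
Stack-based adjacent duplicate removal:
  Read 'e': push. Stack: e
  Read 'b': push. Stack: eb
  Read 'a': push. Stack: eba
  Read 'd': push. Stack: ebad
  Read 'a': push. Stack: ebada
  Read 'e': push. Stack: ebadae
  Read 'b': push. Stack: ebadaeb
  Read 'c': push. Stack: ebadaebc
  Read 'b': push. Stack: ebadaebcb
Final stack: "ebadaebcb" (length 9)

9


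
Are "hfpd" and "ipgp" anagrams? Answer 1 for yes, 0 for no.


Strings: "hfpd", "ipgp"
Sorted first:  dfhp
Sorted second: gipp
Differ at position 0: 'd' vs 'g' => not anagrams

0


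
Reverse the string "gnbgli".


Input: gnbgli
Reading characters right to left:
  Position 5: 'i'
  Position 4: 'l'
  Position 3: 'g'
  Position 2: 'b'
  Position 1: 'n'
  Position 0: 'g'
Reversed: ilgbng

ilgbng


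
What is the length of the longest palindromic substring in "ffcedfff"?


Input: "ffcedfff"
Checking substrings for palindromes:
  [5:8] "fff" (len 3) => palindrome
  [0:2] "ff" (len 2) => palindrome
  [5:7] "ff" (len 2) => palindrome
  [6:8] "ff" (len 2) => palindrome
Longest palindromic substring: "fff" with length 3

3


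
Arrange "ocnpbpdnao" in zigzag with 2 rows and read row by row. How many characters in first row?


Zigzag "ocnpbpdnao" into 2 rows:
Placing characters:
  'o' => row 0
  'c' => row 1
  'n' => row 0
  'p' => row 1
  'b' => row 0
  'p' => row 1
  'd' => row 0
  'n' => row 1
  'a' => row 0
  'o' => row 1
Rows:
  Row 0: "onbda"
  Row 1: "cppno"
First row length: 5

5


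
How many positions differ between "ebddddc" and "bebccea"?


Comparing "ebddddc" and "bebccea" position by position:
  Position 0: 'e' vs 'b' => DIFFER
  Position 1: 'b' vs 'e' => DIFFER
  Position 2: 'd' vs 'b' => DIFFER
  Position 3: 'd' vs 'c' => DIFFER
  Position 4: 'd' vs 'c' => DIFFER
  Position 5: 'd' vs 'e' => DIFFER
  Position 6: 'c' vs 'a' => DIFFER
Positions that differ: 7

7


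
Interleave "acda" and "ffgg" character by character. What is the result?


Interleaving "acda" and "ffgg":
  Position 0: 'a' from first, 'f' from second => "af"
  Position 1: 'c' from first, 'f' from second => "cf"
  Position 2: 'd' from first, 'g' from second => "dg"
  Position 3: 'a' from first, 'g' from second => "ag"
Result: afcfdgag

afcfdgag


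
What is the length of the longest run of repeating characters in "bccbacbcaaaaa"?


Input: "bccbacbcaaaaa"
Scanning for longest run:
  Position 1 ('c'): new char, reset run to 1
  Position 2 ('c'): continues run of 'c', length=2
  Position 3 ('b'): new char, reset run to 1
  Position 4 ('a'): new char, reset run to 1
  Position 5 ('c'): new char, reset run to 1
  Position 6 ('b'): new char, reset run to 1
  Position 7 ('c'): new char, reset run to 1
  Position 8 ('a'): new char, reset run to 1
  Position 9 ('a'): continues run of 'a', length=2
  Position 10 ('a'): continues run of 'a', length=3
  Position 11 ('a'): continues run of 'a', length=4
  Position 12 ('a'): continues run of 'a', length=5
Longest run: 'a' with length 5

5


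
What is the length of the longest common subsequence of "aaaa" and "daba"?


LCS of "aaaa" and "daba"
DP table:
           d    a    b    a
      0    0    0    0    0
  a   0    0    1    1    1
  a   0    0    1    1    2
  a   0    0    1    1    2
  a   0    0    1    1    2
LCS length = dp[4][4] = 2

2


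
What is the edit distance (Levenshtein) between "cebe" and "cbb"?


Computing edit distance: "cebe" -> "cbb"
DP table:
           c    b    b
      0    1    2    3
  c   1    0    1    2
  e   2    1    1    2
  b   3    2    1    1
  e   4    3    2    2
Edit distance = dp[4][3] = 2

2


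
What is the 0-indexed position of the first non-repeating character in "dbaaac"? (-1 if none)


Input: dbaaac
Character frequencies:
  'a': 3
  'b': 1
  'c': 1
  'd': 1
Scanning left to right for freq == 1:
  Position 0 ('d'): unique! => answer = 0

0


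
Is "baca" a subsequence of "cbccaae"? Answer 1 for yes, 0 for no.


Check if "baca" is a subsequence of "cbccaae"
Greedy scan:
  Position 0 ('c'): no match needed
  Position 1 ('b'): matches sub[0] = 'b'
  Position 2 ('c'): no match needed
  Position 3 ('c'): no match needed
  Position 4 ('a'): matches sub[1] = 'a'
  Position 5 ('a'): no match needed
  Position 6 ('e'): no match needed
Only matched 2/4 characters => not a subsequence

0


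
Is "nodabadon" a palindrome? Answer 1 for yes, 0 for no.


Input: nodabadon
Reversed: nodabadon
  Compare pos 0 ('n') with pos 8 ('n'): match
  Compare pos 1 ('o') with pos 7 ('o'): match
  Compare pos 2 ('d') with pos 6 ('d'): match
  Compare pos 3 ('a') with pos 5 ('a'): match
Result: palindrome

1


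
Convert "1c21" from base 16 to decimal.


Input: "1c21" in base 16
Positional expansion:
  Digit '1' (value 1) x 16^3 = 4096
  Digit 'c' (value 12) x 16^2 = 3072
  Digit '2' (value 2) x 16^1 = 32
  Digit '1' (value 1) x 16^0 = 1
Sum = 7201

7201


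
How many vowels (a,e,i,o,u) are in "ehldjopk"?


Input: ehldjopk
Checking each character:
  'e' at position 0: vowel (running total: 1)
  'h' at position 1: consonant
  'l' at position 2: consonant
  'd' at position 3: consonant
  'j' at position 4: consonant
  'o' at position 5: vowel (running total: 2)
  'p' at position 6: consonant
  'k' at position 7: consonant
Total vowels: 2

2


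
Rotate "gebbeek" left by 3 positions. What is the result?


Input: "gebbeek", rotate left by 3
First 3 characters: "geb"
Remaining characters: "beek"
Concatenate remaining + first: "beek" + "geb" = "beekgeb"

beekgeb


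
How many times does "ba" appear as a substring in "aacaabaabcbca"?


Searching for "ba" in "aacaabaabcbca"
Scanning each position:
  Position 0: "aa" => no
  Position 1: "ac" => no
  Position 2: "ca" => no
  Position 3: "aa" => no
  Position 4: "ab" => no
  Position 5: "ba" => MATCH
  Position 6: "aa" => no
  Position 7: "ab" => no
  Position 8: "bc" => no
  Position 9: "cb" => no
  Position 10: "bc" => no
  Position 11: "ca" => no
Total occurrences: 1

1


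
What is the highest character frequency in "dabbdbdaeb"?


Input: dabbdbdaeb
Character counts:
  'a': 2
  'b': 4
  'd': 3
  'e': 1
Maximum frequency: 4

4


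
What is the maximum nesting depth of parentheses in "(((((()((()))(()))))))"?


Input: "(((((()((()))(()))))))"
Tracking depth:
  Position 0 '(': depth becomes 1
  Position 1 '(': depth becomes 2
  Position 2 '(': depth becomes 3
  Position 3 '(': depth becomes 4
  Position 4 '(': depth becomes 5
  Position 5 '(': depth becomes 6
  Position 6 ')': depth becomes 5
  Position 7 '(': depth becomes 6
  Position 8 '(': depth becomes 7
  Position 9 '(': depth becomes 8
  Position 10 ')': depth becomes 7
  Position 11 ')': depth becomes 6
  Position 12 ')': depth becomes 5
  Position 13 '(': depth becomes 6
  Position 14 '(': depth becomes 7
  Position 15 ')': depth becomes 6
  Position 16 ')': depth becomes 5
  Position 17 ')': depth becomes 4
  Position 18 ')': depth becomes 3
  Position 19 ')': depth becomes 2
  Position 20 ')': depth becomes 1
  Position 21 ')': depth becomes 0
Maximum depth reached: 8

8


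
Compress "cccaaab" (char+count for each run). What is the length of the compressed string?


Input: cccaaab
Runs:
  'c' x 3 => "c3"
  'a' x 3 => "a3"
  'b' x 1 => "b1"
Compressed: "c3a3b1"
Compressed length: 6

6


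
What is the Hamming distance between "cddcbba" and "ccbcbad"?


Comparing "cddcbba" and "ccbcbad" position by position:
  Position 0: 'c' vs 'c' => same
  Position 1: 'd' vs 'c' => differ
  Position 2: 'd' vs 'b' => differ
  Position 3: 'c' vs 'c' => same
  Position 4: 'b' vs 'b' => same
  Position 5: 'b' vs 'a' => differ
  Position 6: 'a' vs 'd' => differ
Total differences (Hamming distance): 4

4


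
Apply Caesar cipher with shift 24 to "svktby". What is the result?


Caesar cipher: shift "svktby" by 24
  's' (pos 18) + 24 = pos 16 = 'q'
  'v' (pos 21) + 24 = pos 19 = 't'
  'k' (pos 10) + 24 = pos 8 = 'i'
  't' (pos 19) + 24 = pos 17 = 'r'
  'b' (pos 1) + 24 = pos 25 = 'z'
  'y' (pos 24) + 24 = pos 22 = 'w'
Result: qtirzw

qtirzw


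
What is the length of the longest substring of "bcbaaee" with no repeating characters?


Input: "bcbaaee"
Sliding window (track last position of each char):
  Position 0 ('b'): window [0,0] length 1 -- new best
  Position 1 ('c'): window [0,1] length 2 -- new best
  Position 2 ('b'): repeat (last at 0), move window start to 1
  Position 2 ('b'): window [1,2] length 2
  Position 3 ('a'): window [1,3] length 3 -- new best
  Position 4 ('a'): repeat (last at 3), move window start to 4
  Position 4 ('a'): window [4,4] length 1
  Position 5 ('e'): window [4,5] length 2
  Position 6 ('e'): repeat (last at 5), move window start to 6
  Position 6 ('e'): window [6,6] length 1
Longest substring with no repeats: "cba" with length 3

3


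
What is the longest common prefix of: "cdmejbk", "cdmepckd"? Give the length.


Words: cdmejbk, cdmepckd
  Position 0: all 'c' => match
  Position 1: all 'd' => match
  Position 2: all 'm' => match
  Position 3: all 'e' => match
  Position 4: ('j', 'p') => mismatch, stop
LCP = "cdme" (length 4)

4


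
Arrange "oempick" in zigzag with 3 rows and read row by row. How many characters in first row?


Zigzag "oempick" into 3 rows:
Placing characters:
  'o' => row 0
  'e' => row 1
  'm' => row 2
  'p' => row 1
  'i' => row 0
  'c' => row 1
  'k' => row 2
Rows:
  Row 0: "oi"
  Row 1: "epc"
  Row 2: "mk"
First row length: 2

2


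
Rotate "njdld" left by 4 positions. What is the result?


Input: "njdld", rotate left by 4
First 4 characters: "njdl"
Remaining characters: "d"
Concatenate remaining + first: "d" + "njdl" = "dnjdl"

dnjdl


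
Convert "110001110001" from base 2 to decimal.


Input: "110001110001" in base 2
Positional expansion:
  Digit '1' (value 1) x 2^11 = 2048
  Digit '1' (value 1) x 2^10 = 1024
  Digit '0' (value 0) x 2^9 = 0
  Digit '0' (value 0) x 2^8 = 0
  Digit '0' (value 0) x 2^7 = 0
  Digit '1' (value 1) x 2^6 = 64
  Digit '1' (value 1) x 2^5 = 32
  Digit '1' (value 1) x 2^4 = 16
  Digit '0' (value 0) x 2^3 = 0
  Digit '0' (value 0) x 2^2 = 0
  Digit '0' (value 0) x 2^1 = 0
  Digit '1' (value 1) x 2^0 = 1
Sum = 3185

3185


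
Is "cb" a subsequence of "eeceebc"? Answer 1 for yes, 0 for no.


Check if "cb" is a subsequence of "eeceebc"
Greedy scan:
  Position 0 ('e'): no match needed
  Position 1 ('e'): no match needed
  Position 2 ('c'): matches sub[0] = 'c'
  Position 3 ('e'): no match needed
  Position 4 ('e'): no match needed
  Position 5 ('b'): matches sub[1] = 'b'
  Position 6 ('c'): no match needed
All 2 characters matched => is a subsequence

1


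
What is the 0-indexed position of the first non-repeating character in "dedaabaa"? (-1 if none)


Input: dedaabaa
Character frequencies:
  'a': 4
  'b': 1
  'd': 2
  'e': 1
Scanning left to right for freq == 1:
  Position 0 ('d'): freq=2, skip
  Position 1 ('e'): unique! => answer = 1

1


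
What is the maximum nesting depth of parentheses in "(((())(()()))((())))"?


Input: "(((())(()()))((())))"
Tracking depth:
  Position 0 '(': depth becomes 1
  Position 1 '(': depth becomes 2
  Position 2 '(': depth becomes 3
  Position 3 '(': depth becomes 4
  Position 4 ')': depth becomes 3
  Position 5 ')': depth becomes 2
  Position 6 '(': depth becomes 3
  Position 7 '(': depth becomes 4
  Position 8 ')': depth becomes 3
  Position 9 '(': depth becomes 4
  Position 10 ')': depth becomes 3
  Position 11 ')': depth becomes 2
  Position 12 ')': depth becomes 1
  Position 13 '(': depth becomes 2
  Position 14 '(': depth becomes 3
  Position 15 '(': depth becomes 4
  Position 16 ')': depth becomes 3
  Position 17 ')': depth becomes 2
  Position 18 ')': depth becomes 1
  Position 19 ')': depth becomes 0
Maximum depth reached: 4

4


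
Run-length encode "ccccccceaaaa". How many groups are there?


Input: ccccccceaaaa
Scanning for consecutive runs:
  Group 1: 'c' x 7 (positions 0-6)
  Group 2: 'e' x 1 (positions 7-7)
  Group 3: 'a' x 4 (positions 8-11)
Total groups: 3

3


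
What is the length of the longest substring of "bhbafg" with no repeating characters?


Input: "bhbafg"
Sliding window (track last position of each char):
  Position 0 ('b'): window [0,0] length 1 -- new best
  Position 1 ('h'): window [0,1] length 2 -- new best
  Position 2 ('b'): repeat (last at 0), move window start to 1
  Position 2 ('b'): window [1,2] length 2
  Position 3 ('a'): window [1,3] length 3 -- new best
  Position 4 ('f'): window [1,4] length 4 -- new best
  Position 5 ('g'): window [1,5] length 5 -- new best
Longest substring with no repeats: "hbafg" with length 5

5


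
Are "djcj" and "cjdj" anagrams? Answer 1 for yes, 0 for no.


Strings: "djcj", "cjdj"
Sorted first:  cdjj
Sorted second: cdjj
Sorted forms match => anagrams

1


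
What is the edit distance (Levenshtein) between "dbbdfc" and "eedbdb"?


Computing edit distance: "dbbdfc" -> "eedbdb"
DP table:
           e    e    d    b    d    b
      0    1    2    3    4    5    6
  d   1    1    2    2    3    4    5
  b   2    2    2    3    2    3    4
  b   3    3    3    3    3    3    3
  d   4    4    4    3    4    3    4
  f   5    5    5    4    4    4    4
  c   6    6    6    5    5    5    5
Edit distance = dp[6][6] = 5

5


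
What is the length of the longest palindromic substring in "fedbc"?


Input: "fedbc"
Checking substrings for palindromes:
  No multi-char palindromic substrings found
Longest palindromic substring: "f" with length 1

1


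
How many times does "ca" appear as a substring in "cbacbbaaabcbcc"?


Searching for "ca" in "cbacbbaaabcbcc"
Scanning each position:
  Position 0: "cb" => no
  Position 1: "ba" => no
  Position 2: "ac" => no
  Position 3: "cb" => no
  Position 4: "bb" => no
  Position 5: "ba" => no
  Position 6: "aa" => no
  Position 7: "aa" => no
  Position 8: "ab" => no
  Position 9: "bc" => no
  Position 10: "cb" => no
  Position 11: "bc" => no
  Position 12: "cc" => no
Total occurrences: 0

0


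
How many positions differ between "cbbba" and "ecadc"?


Comparing "cbbba" and "ecadc" position by position:
  Position 0: 'c' vs 'e' => DIFFER
  Position 1: 'b' vs 'c' => DIFFER
  Position 2: 'b' vs 'a' => DIFFER
  Position 3: 'b' vs 'd' => DIFFER
  Position 4: 'a' vs 'c' => DIFFER
Positions that differ: 5

5


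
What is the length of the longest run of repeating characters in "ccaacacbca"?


Input: "ccaacacbca"
Scanning for longest run:
  Position 1 ('c'): continues run of 'c', length=2
  Position 2 ('a'): new char, reset run to 1
  Position 3 ('a'): continues run of 'a', length=2
  Position 4 ('c'): new char, reset run to 1
  Position 5 ('a'): new char, reset run to 1
  Position 6 ('c'): new char, reset run to 1
  Position 7 ('b'): new char, reset run to 1
  Position 8 ('c'): new char, reset run to 1
  Position 9 ('a'): new char, reset run to 1
Longest run: 'c' with length 2

2


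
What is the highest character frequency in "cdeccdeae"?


Input: cdeccdeae
Character counts:
  'a': 1
  'c': 3
  'd': 2
  'e': 3
Maximum frequency: 3

3


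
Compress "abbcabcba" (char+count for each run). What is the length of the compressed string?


Input: abbcabcba
Runs:
  'a' x 1 => "a1"
  'b' x 2 => "b2"
  'c' x 1 => "c1"
  'a' x 1 => "a1"
  'b' x 1 => "b1"
  'c' x 1 => "c1"
  'b' x 1 => "b1"
  'a' x 1 => "a1"
Compressed: "a1b2c1a1b1c1b1a1"
Compressed length: 16

16


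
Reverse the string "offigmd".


Input: offigmd
Reading characters right to left:
  Position 6: 'd'
  Position 5: 'm'
  Position 4: 'g'
  Position 3: 'i'
  Position 2: 'f'
  Position 1: 'f'
  Position 0: 'o'
Reversed: dmgiffo

dmgiffo


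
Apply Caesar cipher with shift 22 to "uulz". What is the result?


Caesar cipher: shift "uulz" by 22
  'u' (pos 20) + 22 = pos 16 = 'q'
  'u' (pos 20) + 22 = pos 16 = 'q'
  'l' (pos 11) + 22 = pos 7 = 'h'
  'z' (pos 25) + 22 = pos 21 = 'v'
Result: qqhv

qqhv


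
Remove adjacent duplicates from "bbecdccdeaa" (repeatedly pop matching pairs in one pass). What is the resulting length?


Input: bbecdccdeaa
Stack-based adjacent duplicate removal:
  Read 'b': push. Stack: b
  Read 'b': matches stack top 'b' => pop. Stack: (empty)
  Read 'e': push. Stack: e
  Read 'c': push. Stack: ec
  Read 'd': push. Stack: ecd
  Read 'c': push. Stack: ecdc
  Read 'c': matches stack top 'c' => pop. Stack: ecd
  Read 'd': matches stack top 'd' => pop. Stack: ec
  Read 'e': push. Stack: ece
  Read 'a': push. Stack: ecea
  Read 'a': matches stack top 'a' => pop. Stack: ece
Final stack: "ece" (length 3)

3


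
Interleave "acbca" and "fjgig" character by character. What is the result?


Interleaving "acbca" and "fjgig":
  Position 0: 'a' from first, 'f' from second => "af"
  Position 1: 'c' from first, 'j' from second => "cj"
  Position 2: 'b' from first, 'g' from second => "bg"
  Position 3: 'c' from first, 'i' from second => "ci"
  Position 4: 'a' from first, 'g' from second => "ag"
Result: afcjbgciag

afcjbgciag


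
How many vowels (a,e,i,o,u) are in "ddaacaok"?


Input: ddaacaok
Checking each character:
  'd' at position 0: consonant
  'd' at position 1: consonant
  'a' at position 2: vowel (running total: 1)
  'a' at position 3: vowel (running total: 2)
  'c' at position 4: consonant
  'a' at position 5: vowel (running total: 3)
  'o' at position 6: vowel (running total: 4)
  'k' at position 7: consonant
Total vowels: 4

4


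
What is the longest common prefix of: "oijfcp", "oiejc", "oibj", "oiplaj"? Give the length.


Words: oijfcp, oiejc, oibj, oiplaj
  Position 0: all 'o' => match
  Position 1: all 'i' => match
  Position 2: ('j', 'e', 'b', 'p') => mismatch, stop
LCP = "oi" (length 2)

2


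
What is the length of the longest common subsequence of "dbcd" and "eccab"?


LCS of "dbcd" and "eccab"
DP table:
           e    c    c    a    b
      0    0    0    0    0    0
  d   0    0    0    0    0    0
  b   0    0    0    0    0    1
  c   0    0    1    1    1    1
  d   0    0    1    1    1    1
LCS length = dp[4][5] = 1

1


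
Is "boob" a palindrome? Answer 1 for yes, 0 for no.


Input: boob
Reversed: boob
  Compare pos 0 ('b') with pos 3 ('b'): match
  Compare pos 1 ('o') with pos 2 ('o'): match
Result: palindrome

1


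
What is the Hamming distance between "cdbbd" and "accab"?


Comparing "cdbbd" and "accab" position by position:
  Position 0: 'c' vs 'a' => differ
  Position 1: 'd' vs 'c' => differ
  Position 2: 'b' vs 'c' => differ
  Position 3: 'b' vs 'a' => differ
  Position 4: 'd' vs 'b' => differ
Total differences (Hamming distance): 5

5


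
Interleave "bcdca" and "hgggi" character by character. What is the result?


Interleaving "bcdca" and "hgggi":
  Position 0: 'b' from first, 'h' from second => "bh"
  Position 1: 'c' from first, 'g' from second => "cg"
  Position 2: 'd' from first, 'g' from second => "dg"
  Position 3: 'c' from first, 'g' from second => "cg"
  Position 4: 'a' from first, 'i' from second => "ai"
Result: bhcgdgcgai

bhcgdgcgai


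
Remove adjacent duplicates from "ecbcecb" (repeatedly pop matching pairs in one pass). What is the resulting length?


Input: ecbcecb
Stack-based adjacent duplicate removal:
  Read 'e': push. Stack: e
  Read 'c': push. Stack: ec
  Read 'b': push. Stack: ecb
  Read 'c': push. Stack: ecbc
  Read 'e': push. Stack: ecbce
  Read 'c': push. Stack: ecbcec
  Read 'b': push. Stack: ecbcecb
Final stack: "ecbcecb" (length 7)

7


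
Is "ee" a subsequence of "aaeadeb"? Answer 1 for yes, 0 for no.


Check if "ee" is a subsequence of "aaeadeb"
Greedy scan:
  Position 0 ('a'): no match needed
  Position 1 ('a'): no match needed
  Position 2 ('e'): matches sub[0] = 'e'
  Position 3 ('a'): no match needed
  Position 4 ('d'): no match needed
  Position 5 ('e'): matches sub[1] = 'e'
  Position 6 ('b'): no match needed
All 2 characters matched => is a subsequence

1


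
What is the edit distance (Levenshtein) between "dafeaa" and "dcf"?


Computing edit distance: "dafeaa" -> "dcf"
DP table:
           d    c    f
      0    1    2    3
  d   1    0    1    2
  a   2    1    1    2
  f   3    2    2    1
  e   4    3    3    2
  a   5    4    4    3
  a   6    5    5    4
Edit distance = dp[6][3] = 4

4


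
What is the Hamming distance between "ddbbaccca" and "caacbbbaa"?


Comparing "ddbbaccca" and "caacbbbaa" position by position:
  Position 0: 'd' vs 'c' => differ
  Position 1: 'd' vs 'a' => differ
  Position 2: 'b' vs 'a' => differ
  Position 3: 'b' vs 'c' => differ
  Position 4: 'a' vs 'b' => differ
  Position 5: 'c' vs 'b' => differ
  Position 6: 'c' vs 'b' => differ
  Position 7: 'c' vs 'a' => differ
  Position 8: 'a' vs 'a' => same
Total differences (Hamming distance): 8

8


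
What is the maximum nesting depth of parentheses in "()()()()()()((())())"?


Input: "()()()()()()((())())"
Tracking depth:
  Position 0 '(': depth becomes 1
  Position 1 ')': depth becomes 0
  Position 2 '(': depth becomes 1
  Position 3 ')': depth becomes 0
  Position 4 '(': depth becomes 1
  Position 5 ')': depth becomes 0
  Position 6 '(': depth becomes 1
  Position 7 ')': depth becomes 0
  Position 8 '(': depth becomes 1
  Position 9 ')': depth becomes 0
  Position 10 '(': depth becomes 1
  Position 11 ')': depth becomes 0
  Position 12 '(': depth becomes 1
  Position 13 '(': depth becomes 2
  Position 14 '(': depth becomes 3
  Position 15 ')': depth becomes 2
  Position 16 ')': depth becomes 1
  Position 17 '(': depth becomes 2
  Position 18 ')': depth becomes 1
  Position 19 ')': depth becomes 0
Maximum depth reached: 3

3


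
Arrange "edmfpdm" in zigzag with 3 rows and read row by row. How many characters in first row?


Zigzag "edmfpdm" into 3 rows:
Placing characters:
  'e' => row 0
  'd' => row 1
  'm' => row 2
  'f' => row 1
  'p' => row 0
  'd' => row 1
  'm' => row 2
Rows:
  Row 0: "ep"
  Row 1: "dfd"
  Row 2: "mm"
First row length: 2

2


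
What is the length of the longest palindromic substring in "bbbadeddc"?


Input: "bbbadeddc"
Checking substrings for palindromes:
  [0:3] "bbb" (len 3) => palindrome
  [4:7] "ded" (len 3) => palindrome
  [0:2] "bb" (len 2) => palindrome
  [1:3] "bb" (len 2) => palindrome
  [6:8] "dd" (len 2) => palindrome
Longest palindromic substring: "bbb" with length 3

3


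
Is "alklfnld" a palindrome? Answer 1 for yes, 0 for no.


Input: alklfnld
Reversed: dlnflkla
  Compare pos 0 ('a') with pos 7 ('d'): MISMATCH
  Compare pos 1 ('l') with pos 6 ('l'): match
  Compare pos 2 ('k') with pos 5 ('n'): MISMATCH
  Compare pos 3 ('l') with pos 4 ('f'): MISMATCH
Result: not a palindrome

0


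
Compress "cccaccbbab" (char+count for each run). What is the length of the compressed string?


Input: cccaccbbab
Runs:
  'c' x 3 => "c3"
  'a' x 1 => "a1"
  'c' x 2 => "c2"
  'b' x 2 => "b2"
  'a' x 1 => "a1"
  'b' x 1 => "b1"
Compressed: "c3a1c2b2a1b1"
Compressed length: 12

12


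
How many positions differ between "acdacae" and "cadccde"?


Comparing "acdacae" and "cadccde" position by position:
  Position 0: 'a' vs 'c' => DIFFER
  Position 1: 'c' vs 'a' => DIFFER
  Position 2: 'd' vs 'd' => same
  Position 3: 'a' vs 'c' => DIFFER
  Position 4: 'c' vs 'c' => same
  Position 5: 'a' vs 'd' => DIFFER
  Position 6: 'e' vs 'e' => same
Positions that differ: 4

4


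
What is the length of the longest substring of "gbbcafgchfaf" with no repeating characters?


Input: "gbbcafgchfaf"
Sliding window (track last position of each char):
  Position 0 ('g'): window [0,0] length 1 -- new best
  Position 1 ('b'): window [0,1] length 2 -- new best
  Position 2 ('b'): repeat (last at 1), move window start to 2
  Position 2 ('b'): window [2,2] length 1
  Position 3 ('c'): window [2,3] length 2
  Position 4 ('a'): window [2,4] length 3 -- new best
  Position 5 ('f'): window [2,5] length 4 -- new best
  Position 6 ('g'): window [2,6] length 5 -- new best
  Position 7 ('c'): repeat (last at 3), move window start to 4
  Position 7 ('c'): window [4,7] length 4
  Position 8 ('h'): window [4,8] length 5
  Position 9 ('f'): repeat (last at 5), move window start to 6
  Position 9 ('f'): window [6,9] length 4
  Position 10 ('a'): window [6,10] length 5
  Position 11 ('f'): repeat (last at 9), move window start to 10
  Position 11 ('f'): window [10,11] length 2
Longest substring with no repeats: "bcafg" with length 5

5


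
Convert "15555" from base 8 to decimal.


Input: "15555" in base 8
Positional expansion:
  Digit '1' (value 1) x 8^4 = 4096
  Digit '5' (value 5) x 8^3 = 2560
  Digit '5' (value 5) x 8^2 = 320
  Digit '5' (value 5) x 8^1 = 40
  Digit '5' (value 5) x 8^0 = 5
Sum = 7021

7021


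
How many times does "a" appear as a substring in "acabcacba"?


Searching for "a" in "acabcacba"
Scanning each position:
  Position 0: "a" => MATCH
  Position 1: "c" => no
  Position 2: "a" => MATCH
  Position 3: "b" => no
  Position 4: "c" => no
  Position 5: "a" => MATCH
  Position 6: "c" => no
  Position 7: "b" => no
  Position 8: "a" => MATCH
Total occurrences: 4

4


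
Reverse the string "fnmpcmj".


Input: fnmpcmj
Reading characters right to left:
  Position 6: 'j'
  Position 5: 'm'
  Position 4: 'c'
  Position 3: 'p'
  Position 2: 'm'
  Position 1: 'n'
  Position 0: 'f'
Reversed: jmcpmnf

jmcpmnf
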